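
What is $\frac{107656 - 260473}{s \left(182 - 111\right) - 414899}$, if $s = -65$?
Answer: $\frac{50939}{139838} \approx 0.36427$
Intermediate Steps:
$\frac{107656 - 260473}{s \left(182 - 111\right) - 414899} = \frac{107656 - 260473}{- 65 \left(182 - 111\right) - 414899} = - \frac{152817}{\left(-65\right) 71 - 414899} = - \frac{152817}{-4615 - 414899} = - \frac{152817}{-419514} = \left(-152817\right) \left(- \frac{1}{419514}\right) = \frac{50939}{139838}$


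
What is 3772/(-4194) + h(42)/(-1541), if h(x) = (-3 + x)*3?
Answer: -3151675/3231477 ≈ -0.97530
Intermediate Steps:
h(x) = -9 + 3*x
3772/(-4194) + h(42)/(-1541) = 3772/(-4194) + (-9 + 3*42)/(-1541) = 3772*(-1/4194) + (-9 + 126)*(-1/1541) = -1886/2097 + 117*(-1/1541) = -1886/2097 - 117/1541 = -3151675/3231477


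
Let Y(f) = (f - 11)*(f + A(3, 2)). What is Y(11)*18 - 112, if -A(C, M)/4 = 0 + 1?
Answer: -112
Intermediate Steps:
A(C, M) = -4 (A(C, M) = -4*(0 + 1) = -4*1 = -4)
Y(f) = (-11 + f)*(-4 + f) (Y(f) = (f - 11)*(f - 4) = (-11 + f)*(-4 + f))
Y(11)*18 - 112 = (44 + 11² - 15*11)*18 - 112 = (44 + 121 - 165)*18 - 112 = 0*18 - 112 = 0 - 112 = -112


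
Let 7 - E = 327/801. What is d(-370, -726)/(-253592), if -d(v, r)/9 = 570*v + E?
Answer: -42231405/5642422 ≈ -7.4846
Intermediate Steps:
E = 1760/267 (E = 7 - 327/801 = 7 - 1*109/267 = 7 - 109/267 = 1760/267 ≈ 6.5918)
d(v, r) = -5280/89 - 5130*v (d(v, r) = -9*(570*v + 1760/267) = -9*(1760/267 + 570*v) = -5280/89 - 5130*v)
d(-370, -726)/(-253592) = (-5280/89 - 5130*(-370))/(-253592) = (-5280/89 + 1898100)*(-1/253592) = (168925620/89)*(-1/253592) = -42231405/5642422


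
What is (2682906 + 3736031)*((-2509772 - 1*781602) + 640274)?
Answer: -17017243880700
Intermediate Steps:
(2682906 + 3736031)*((-2509772 - 1*781602) + 640274) = 6418937*((-2509772 - 781602) + 640274) = 6418937*(-3291374 + 640274) = 6418937*(-2651100) = -17017243880700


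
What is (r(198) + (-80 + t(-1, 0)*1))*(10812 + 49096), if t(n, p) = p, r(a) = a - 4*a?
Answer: -40377992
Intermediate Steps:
r(a) = -3*a
(r(198) + (-80 + t(-1, 0)*1))*(10812 + 49096) = (-3*198 + (-80 + 0*1))*(10812 + 49096) = (-594 + (-80 + 0))*59908 = (-594 - 80)*59908 = -674*59908 = -40377992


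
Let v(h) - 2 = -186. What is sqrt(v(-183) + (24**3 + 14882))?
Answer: sqrt(28522) ≈ 168.88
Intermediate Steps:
v(h) = -184 (v(h) = 2 - 186 = -184)
sqrt(v(-183) + (24**3 + 14882)) = sqrt(-184 + (24**3 + 14882)) = sqrt(-184 + (13824 + 14882)) = sqrt(-184 + 28706) = sqrt(28522)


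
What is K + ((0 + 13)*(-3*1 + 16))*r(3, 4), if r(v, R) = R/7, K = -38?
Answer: 410/7 ≈ 58.571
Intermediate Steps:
r(v, R) = R/7 (r(v, R) = R*(⅐) = R/7)
K + ((0 + 13)*(-3*1 + 16))*r(3, 4) = -38 + ((0 + 13)*(-3*1 + 16))*((⅐)*4) = -38 + (13*(-3 + 16))*(4/7) = -38 + (13*13)*(4/7) = -38 + 169*(4/7) = -38 + 676/7 = 410/7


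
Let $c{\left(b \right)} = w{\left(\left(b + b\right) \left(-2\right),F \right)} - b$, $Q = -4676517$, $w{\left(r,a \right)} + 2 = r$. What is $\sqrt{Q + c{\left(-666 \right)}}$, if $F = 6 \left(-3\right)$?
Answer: $i \sqrt{4673189} \approx 2161.8 i$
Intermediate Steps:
$F = -18$
$w{\left(r,a \right)} = -2 + r$
$c{\left(b \right)} = -2 - 5 b$ ($c{\left(b \right)} = \left(-2 + \left(b + b\right) \left(-2\right)\right) - b = \left(-2 + 2 b \left(-2\right)\right) - b = \left(-2 - 4 b\right) - b = -2 - 5 b$)
$\sqrt{Q + c{\left(-666 \right)}} = \sqrt{-4676517 - -3328} = \sqrt{-4676517 + \left(-2 + 3330\right)} = \sqrt{-4676517 + 3328} = \sqrt{-4673189} = i \sqrt{4673189}$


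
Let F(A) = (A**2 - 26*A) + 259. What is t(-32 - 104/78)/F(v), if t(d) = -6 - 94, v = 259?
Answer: -50/30303 ≈ -0.0016500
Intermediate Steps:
F(A) = 259 + A**2 - 26*A
t(d) = -100
t(-32 - 104/78)/F(v) = -100/(259 + 259**2 - 26*259) = -100/(259 + 67081 - 6734) = -100/60606 = -100*1/60606 = -50/30303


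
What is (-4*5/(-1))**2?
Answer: 400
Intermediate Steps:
(-4*5/(-1))**2 = (-20*(-1))**2 = 20**2 = 400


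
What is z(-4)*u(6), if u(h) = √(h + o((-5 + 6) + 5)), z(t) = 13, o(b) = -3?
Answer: 13*√3 ≈ 22.517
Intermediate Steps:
u(h) = √(-3 + h) (u(h) = √(h - 3) = √(-3 + h))
z(-4)*u(6) = 13*√(-3 + 6) = 13*√3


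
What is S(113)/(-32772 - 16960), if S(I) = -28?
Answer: 7/12433 ≈ 0.00056302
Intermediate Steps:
S(113)/(-32772 - 16960) = -28/(-32772 - 16960) = -28/(-49732) = -28*(-1/49732) = 7/12433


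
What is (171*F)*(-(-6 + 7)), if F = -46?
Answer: 7866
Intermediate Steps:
(171*F)*(-(-6 + 7)) = (171*(-46))*(-(-6 + 7)) = -(-7866) = -7866*(-1) = 7866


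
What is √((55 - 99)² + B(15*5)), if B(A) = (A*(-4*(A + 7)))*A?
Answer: 2*I*√460766 ≈ 1357.6*I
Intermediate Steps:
B(A) = A²*(-28 - 4*A) (B(A) = (A*(-4*(7 + A)))*A = (A*(-28 - 4*A))*A = A²*(-28 - 4*A))
√((55 - 99)² + B(15*5)) = √((55 - 99)² + 4*(15*5)²*(-7 - 15*5)) = √((-44)² + 4*75²*(-7 - 1*75)) = √(1936 + 4*5625*(-7 - 75)) = √(1936 + 4*5625*(-82)) = √(1936 - 1845000) = √(-1843064) = 2*I*√460766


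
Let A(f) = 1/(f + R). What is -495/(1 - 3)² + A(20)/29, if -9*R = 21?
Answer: -760803/6148 ≈ -123.75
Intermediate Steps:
R = -7/3 (R = -⅑*21 = -7/3 ≈ -2.3333)
A(f) = 1/(-7/3 + f) (A(f) = 1/(f - 7/3) = 1/(-7/3 + f))
-495/(1 - 3)² + A(20)/29 = -495/(1 - 3)² + (3/(-7 + 3*20))/29 = -495/((-2)²) + (3/(-7 + 60))*(1/29) = -495/4 + (3/53)*(1/29) = -495/4 + 3/1537 = -760803/6148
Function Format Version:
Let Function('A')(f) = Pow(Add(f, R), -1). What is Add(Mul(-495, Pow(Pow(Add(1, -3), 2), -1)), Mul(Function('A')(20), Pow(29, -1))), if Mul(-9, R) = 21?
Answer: Rational(-760803, 6148) ≈ -123.75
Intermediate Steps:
R = Rational(-7, 3) (R = Mul(Rational(-1, 9), 21) = Rational(-7, 3) ≈ -2.3333)
Function('A')(f) = Pow(Add(Rational(-7, 3), f), -1) (Function('A')(f) = Pow(Add(f, Rational(-7, 3)), -1) = Pow(Add(Rational(-7, 3), f), -1))
Add(Mul(-495, Pow(Pow(Add(1, -3), 2), -1)), Mul(Function('A')(20), Pow(29, -1))) = Add(Mul(-495, Pow(Pow(Add(1, -3), 2), -1)), Mul(Mul(3, Pow(Add(-7, Mul(3, 20)), -1)), Pow(29, -1))) = Add(Mul(-495, Pow(Pow(-2, 2), -1)), Mul(Mul(3, Pow(Add(-7, 60), -1)), Rational(1, 29))) = Add(Mul(-495, Pow(4, -1)), Mul(Mul(3, Pow(53, -1)), Rational(1, 29))) = Add(Mul(-495, Rational(1, 4)), Mul(Mul(3, Rational(1, 53)), Rational(1, 29))) = Add(Rational(-495, 4), Mul(Rational(3, 53), Rational(1, 29))) = Add(Rational(-495, 4), Rational(3, 1537)) = Rational(-760803, 6148)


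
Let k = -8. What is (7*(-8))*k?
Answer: 448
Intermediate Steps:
(7*(-8))*k = (7*(-8))*(-8) = -56*(-8) = 448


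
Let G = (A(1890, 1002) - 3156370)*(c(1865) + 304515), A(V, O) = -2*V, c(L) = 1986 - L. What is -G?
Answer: 962695455400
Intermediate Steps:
G = -962695455400 (G = (-2*1890 - 3156370)*((1986 - 1*1865) + 304515) = (-3780 - 3156370)*((1986 - 1865) + 304515) = -3160150*(121 + 304515) = -3160150*304636 = -962695455400)
-G = -1*(-962695455400) = 962695455400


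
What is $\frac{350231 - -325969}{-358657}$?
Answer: $- \frac{676200}{358657} \approx -1.8854$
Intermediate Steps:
$\frac{350231 - -325969}{-358657} = \left(350231 + 325969\right) \left(- \frac{1}{358657}\right) = 676200 \left(- \frac{1}{358657}\right) = - \frac{676200}{358657}$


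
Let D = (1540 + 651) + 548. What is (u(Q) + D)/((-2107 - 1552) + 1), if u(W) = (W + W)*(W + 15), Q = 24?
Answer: -4611/3658 ≈ -1.2605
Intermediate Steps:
D = 2739 (D = 2191 + 548 = 2739)
u(W) = 2*W*(15 + W) (u(W) = (2*W)*(15 + W) = 2*W*(15 + W))
(u(Q) + D)/((-2107 - 1552) + 1) = (2*24*(15 + 24) + 2739)/((-2107 - 1552) + 1) = (2*24*39 + 2739)/(-3659 + 1) = (1872 + 2739)/(-3658) = 4611*(-1/3658) = -4611/3658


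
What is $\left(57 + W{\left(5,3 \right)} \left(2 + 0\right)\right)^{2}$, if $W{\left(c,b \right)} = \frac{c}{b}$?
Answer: $\frac{32761}{9} \approx 3640.1$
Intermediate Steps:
$\left(57 + W{\left(5,3 \right)} \left(2 + 0\right)\right)^{2} = \left(57 + \frac{5}{3} \left(2 + 0\right)\right)^{2} = \left(57 + 5 \cdot \frac{1}{3} \cdot 2\right)^{2} = \left(57 + \frac{5}{3} \cdot 2\right)^{2} = \left(57 + \frac{10}{3}\right)^{2} = \left(\frac{181}{3}\right)^{2} = \frac{32761}{9}$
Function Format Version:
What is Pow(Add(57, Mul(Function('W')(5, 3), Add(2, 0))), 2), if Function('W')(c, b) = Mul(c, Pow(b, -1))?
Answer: Rational(32761, 9) ≈ 3640.1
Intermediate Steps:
Pow(Add(57, Mul(Function('W')(5, 3), Add(2, 0))), 2) = Pow(Add(57, Mul(Mul(5, Pow(3, -1)), Add(2, 0))), 2) = Pow(Add(57, Mul(Mul(5, Rational(1, 3)), 2)), 2) = Pow(Add(57, Mul(Rational(5, 3), 2)), 2) = Pow(Add(57, Rational(10, 3)), 2) = Pow(Rational(181, 3), 2) = Rational(32761, 9)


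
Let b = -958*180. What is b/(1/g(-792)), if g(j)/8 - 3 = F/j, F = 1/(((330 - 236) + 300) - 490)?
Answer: -546292315/132 ≈ -4.1386e+6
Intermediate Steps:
b = -172440
F = -1/96 (F = 1/((94 + 300) - 490) = 1/(394 - 490) = 1/(-96) = -1/96 ≈ -0.010417)
g(j) = 24 - 1/(12*j) (g(j) = 24 + 8*(-1/(96*j)) = 24 - 1/(12*j))
b/(1/g(-792)) = -172440/(1/(24 - 1/12/(-792))) = -172440/(1/(24 - 1/12*(-1/792))) = -172440/(1/(24 + 1/9504)) = -172440/(1/(228097/9504)) = -172440/9504/228097 = -172440*228097/9504 = -546292315/132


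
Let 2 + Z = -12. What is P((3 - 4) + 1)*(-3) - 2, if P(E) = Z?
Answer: 40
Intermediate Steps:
Z = -14 (Z = -2 - 12 = -14)
P(E) = -14
P((3 - 4) + 1)*(-3) - 2 = -14*(-3) - 2 = 42 - 2 = 40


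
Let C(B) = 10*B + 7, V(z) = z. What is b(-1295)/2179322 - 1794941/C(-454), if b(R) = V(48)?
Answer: 1955877313793/4939433313 ≈ 395.97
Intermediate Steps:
b(R) = 48
C(B) = 7 + 10*B
b(-1295)/2179322 - 1794941/C(-454) = 48/2179322 - 1794941/(7 + 10*(-454)) = 48*(1/2179322) - 1794941/(7 - 4540) = 24/1089661 - 1794941/(-4533) = 24/1089661 - 1794941*(-1/4533) = 24/1089661 + 1794941/4533 = 1955877313793/4939433313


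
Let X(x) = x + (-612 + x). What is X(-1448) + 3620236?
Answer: 3616728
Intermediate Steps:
X(x) = -612 + 2*x
X(-1448) + 3620236 = (-612 + 2*(-1448)) + 3620236 = (-612 - 2896) + 3620236 = -3508 + 3620236 = 3616728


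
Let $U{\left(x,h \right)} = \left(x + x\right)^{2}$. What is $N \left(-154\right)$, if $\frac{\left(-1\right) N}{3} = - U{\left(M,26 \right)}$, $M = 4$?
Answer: $-29568$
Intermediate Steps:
$U{\left(x,h \right)} = 4 x^{2}$ ($U{\left(x,h \right)} = \left(2 x\right)^{2} = 4 x^{2}$)
$N = 192$ ($N = - 3 \left(- 4 \cdot 4^{2}\right) = - 3 \left(- 4 \cdot 16\right) = - 3 \left(\left(-1\right) 64\right) = \left(-3\right) \left(-64\right) = 192$)
$N \left(-154\right) = 192 \left(-154\right) = -29568$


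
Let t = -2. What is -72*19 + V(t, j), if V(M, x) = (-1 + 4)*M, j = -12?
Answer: -1374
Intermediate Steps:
V(M, x) = 3*M
-72*19 + V(t, j) = -72*19 + 3*(-2) = -1368 - 6 = -1374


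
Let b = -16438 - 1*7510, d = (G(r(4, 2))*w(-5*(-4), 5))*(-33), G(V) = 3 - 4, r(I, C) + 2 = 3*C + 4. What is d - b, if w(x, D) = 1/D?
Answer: 119773/5 ≈ 23955.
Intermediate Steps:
r(I, C) = 2 + 3*C (r(I, C) = -2 + (3*C + 4) = -2 + (4 + 3*C) = 2 + 3*C)
G(V) = -1
d = 33/5 (d = -1/5*(-33) = -1*⅕*(-33) = -⅕*(-33) = 33/5 ≈ 6.6000)
b = -23948 (b = -16438 - 7510 = -23948)
d - b = 33/5 - 1*(-23948) = 33/5 + 23948 = 119773/5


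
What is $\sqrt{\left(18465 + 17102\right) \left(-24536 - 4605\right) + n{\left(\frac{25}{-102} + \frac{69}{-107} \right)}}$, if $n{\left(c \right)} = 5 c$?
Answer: $\frac{i \sqrt{123458099324290422}}{10914} \approx 32194.0 i$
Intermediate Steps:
$\sqrt{\left(18465 + 17102\right) \left(-24536 - 4605\right) + n{\left(\frac{25}{-102} + \frac{69}{-107} \right)}} = \sqrt{\left(18465 + 17102\right) \left(-24536 - 4605\right) + 5 \left(\frac{25}{-102} + \frac{69}{-107}\right)} = \sqrt{35567 \left(-29141\right) + 5 \left(25 \left(- \frac{1}{102}\right) + 69 \left(- \frac{1}{107}\right)\right)} = \sqrt{-1036457947 + 5 \left(- \frac{25}{102} - \frac{69}{107}\right)} = \sqrt{-1036457947 + 5 \left(- \frac{9713}{10914}\right)} = \sqrt{-1036457947 - \frac{48565}{10914}} = \sqrt{- \frac{11311902082123}{10914}} = \frac{i \sqrt{123458099324290422}}{10914}$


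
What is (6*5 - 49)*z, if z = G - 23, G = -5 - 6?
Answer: 646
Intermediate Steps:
G = -11
z = -34 (z = -11 - 23 = -34)
(6*5 - 49)*z = (6*5 - 49)*(-34) = (30 - 49)*(-34) = -19*(-34) = 646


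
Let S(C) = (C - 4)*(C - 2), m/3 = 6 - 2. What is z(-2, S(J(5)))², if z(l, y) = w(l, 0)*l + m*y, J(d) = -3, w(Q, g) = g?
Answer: 176400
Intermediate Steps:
m = 12 (m = 3*(6 - 2) = 3*4 = 12)
S(C) = (-4 + C)*(-2 + C)
z(l, y) = 12*y (z(l, y) = 0*l + 12*y = 0 + 12*y = 12*y)
z(-2, S(J(5)))² = (12*(8 + (-3)² - 6*(-3)))² = (12*(8 + 9 + 18))² = (12*35)² = 420² = 176400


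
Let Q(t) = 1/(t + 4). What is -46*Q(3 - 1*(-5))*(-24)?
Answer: 92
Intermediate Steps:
Q(t) = 1/(4 + t)
-46*Q(3 - 1*(-5))*(-24) = -46/(4 + (3 - 1*(-5)))*(-24) = -46/(4 + (3 + 5))*(-24) = -46/(4 + 8)*(-24) = -46/12*(-24) = -46*1/12*(-24) = -23/6*(-24) = 92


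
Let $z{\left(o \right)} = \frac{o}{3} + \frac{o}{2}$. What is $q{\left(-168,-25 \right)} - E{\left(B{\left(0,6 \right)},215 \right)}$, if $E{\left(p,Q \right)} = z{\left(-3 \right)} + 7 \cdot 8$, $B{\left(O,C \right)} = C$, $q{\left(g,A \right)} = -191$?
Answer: $- \frac{489}{2} \approx -244.5$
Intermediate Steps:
$z{\left(o \right)} = \frac{5 o}{6}$ ($z{\left(o \right)} = o \frac{1}{3} + o \frac{1}{2} = \frac{o}{3} + \frac{o}{2} = \frac{5 o}{6}$)
$E{\left(p,Q \right)} = \frac{107}{2}$ ($E{\left(p,Q \right)} = \frac{5}{6} \left(-3\right) + 7 \cdot 8 = - \frac{5}{2} + 56 = \frac{107}{2}$)
$q{\left(-168,-25 \right)} - E{\left(B{\left(0,6 \right)},215 \right)} = -191 - \frac{107}{2} = - \frac{489}{2}$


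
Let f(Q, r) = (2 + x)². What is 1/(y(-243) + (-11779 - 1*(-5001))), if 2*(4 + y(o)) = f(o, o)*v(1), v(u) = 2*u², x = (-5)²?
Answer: -1/6053 ≈ -0.00016521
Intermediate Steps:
x = 25
f(Q, r) = 729 (f(Q, r) = (2 + 25)² = 27² = 729)
y(o) = 725 (y(o) = -4 + (729*(2*1²))/2 = -4 + (729*(2*1))/2 = -4 + (729*2)/2 = -4 + (½)*1458 = -4 + 729 = 725)
1/(y(-243) + (-11779 - 1*(-5001))) = 1/(725 + (-11779 - 1*(-5001))) = 1/(725 + (-11779 + 5001)) = 1/(725 - 6778) = 1/(-6053) = -1/6053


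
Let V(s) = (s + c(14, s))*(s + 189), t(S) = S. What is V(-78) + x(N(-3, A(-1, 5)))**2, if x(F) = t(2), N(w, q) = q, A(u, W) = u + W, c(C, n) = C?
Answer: -7100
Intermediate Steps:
A(u, W) = W + u
x(F) = 2
V(s) = (14 + s)*(189 + s) (V(s) = (s + 14)*(s + 189) = (14 + s)*(189 + s))
V(-78) + x(N(-3, A(-1, 5)))**2 = (2646 + (-78)**2 + 203*(-78)) + 2**2 = (2646 + 6084 - 15834) + 4 = -7104 + 4 = -7100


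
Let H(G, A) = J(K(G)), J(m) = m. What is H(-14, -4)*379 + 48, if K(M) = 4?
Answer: 1564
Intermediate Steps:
H(G, A) = 4
H(-14, -4)*379 + 48 = 4*379 + 48 = 1516 + 48 = 1564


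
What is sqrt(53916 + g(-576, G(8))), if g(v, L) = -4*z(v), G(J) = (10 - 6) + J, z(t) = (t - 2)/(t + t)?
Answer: sqrt(7763615)/12 ≈ 232.19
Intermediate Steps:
z(t) = (-2 + t)/(2*t) (z(t) = (-2 + t)/((2*t)) = (-2 + t)*(1/(2*t)) = (-2 + t)/(2*t))
G(J) = 4 + J
g(v, L) = -2*(-2 + v)/v
sqrt(53916 + g(-576, G(8))) = sqrt(53916 + (-2 + 4/(-576))) = sqrt(53916 + (-2 + 4*(-1/576))) = sqrt(53916 + (-2 - 1/144)) = sqrt(53916 - 289/144) = sqrt(7763615/144) = sqrt(7763615)/12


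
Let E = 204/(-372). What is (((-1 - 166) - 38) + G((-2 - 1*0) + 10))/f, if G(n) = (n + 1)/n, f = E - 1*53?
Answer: 50561/13280 ≈ 3.8073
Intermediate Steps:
E = -17/31 (E = 204*(-1/372) = -17/31 ≈ -0.54839)
f = -1660/31 (f = -17/31 - 1*53 = -17/31 - 53 = -1660/31 ≈ -53.548)
G(n) = (1 + n)/n
(((-1 - 166) - 38) + G((-2 - 1*0) + 10))/f = (((-1 - 166) - 38) + (1 + ((-2 - 1*0) + 10))/((-2 - 1*0) + 10))/(-1660/31) = ((-167 - 38) + (1 + ((-2 + 0) + 10))/((-2 + 0) + 10))*(-31/1660) = (-205 + (1 + (-2 + 10))/(-2 + 10))*(-31/1660) = (-205 + (1 + 8)/8)*(-31/1660) = (-205 + (⅛)*9)*(-31/1660) = (-205 + 9/8)*(-31/1660) = -1631/8*(-31/1660) = 50561/13280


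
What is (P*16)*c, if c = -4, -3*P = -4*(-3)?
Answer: 256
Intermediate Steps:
P = -4 (P = -(-4)*(-3)/3 = -⅓*12 = -4)
(P*16)*c = -4*16*(-4) = -64*(-4) = 256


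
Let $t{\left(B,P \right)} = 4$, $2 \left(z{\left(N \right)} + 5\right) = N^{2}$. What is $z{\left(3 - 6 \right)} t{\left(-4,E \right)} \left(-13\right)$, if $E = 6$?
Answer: $26$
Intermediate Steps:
$z{\left(N \right)} = -5 + \frac{N^{2}}{2}$
$z{\left(3 - 6 \right)} t{\left(-4,E \right)} \left(-13\right) = \left(-5 + \frac{\left(3 - 6\right)^{2}}{2}\right) 4 \left(-13\right) = \left(-5 + \frac{\left(-3\right)^{2}}{2}\right) 4 \left(-13\right) = \left(-5 + \frac{1}{2} \cdot 9\right) 4 \left(-13\right) = \left(-5 + \frac{9}{2}\right) 4 \left(-13\right) = \left(- \frac{1}{2}\right) 4 \left(-13\right) = \left(-2\right) \left(-13\right) = 26$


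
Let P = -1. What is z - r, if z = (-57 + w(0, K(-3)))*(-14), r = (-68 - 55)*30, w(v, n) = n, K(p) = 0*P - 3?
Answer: 4530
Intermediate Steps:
K(p) = -3 (K(p) = 0*(-1) - 3 = 0 - 3 = -3)
r = -3690 (r = -123*30 = -3690)
z = 840 (z = (-57 - 3)*(-14) = -60*(-14) = 840)
z - r = 840 - 1*(-3690) = 840 + 3690 = 4530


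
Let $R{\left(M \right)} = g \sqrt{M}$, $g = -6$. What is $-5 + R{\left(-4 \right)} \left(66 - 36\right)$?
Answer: $-5 - 360 i \approx -5.0 - 360.0 i$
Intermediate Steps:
$R{\left(M \right)} = - 6 \sqrt{M}$
$-5 + R{\left(-4 \right)} \left(66 - 36\right) = -5 + - 6 \sqrt{-4} \left(66 - 36\right) = -5 + - 6 \cdot 2 i 30 = -5 + - 12 i 30 = -5 - 360 i$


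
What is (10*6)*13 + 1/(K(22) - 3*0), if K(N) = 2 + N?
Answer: 18721/24 ≈ 780.04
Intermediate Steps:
(10*6)*13 + 1/(K(22) - 3*0) = (10*6)*13 + 1/((2 + 22) - 3*0) = 60*13 + 1/(24 + 0) = 780 + 1/24 = 18721/24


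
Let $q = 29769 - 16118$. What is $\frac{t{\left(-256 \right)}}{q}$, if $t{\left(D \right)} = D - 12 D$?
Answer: $\frac{256}{1241} \approx 0.20629$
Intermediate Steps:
$t{\left(D \right)} = - 11 D$
$q = 13651$ ($q = 29769 - 16118 = 13651$)
$\frac{t{\left(-256 \right)}}{q} = \frac{\left(-11\right) \left(-256\right)}{13651} = 2816 \cdot \frac{1}{13651} = \frac{256}{1241}$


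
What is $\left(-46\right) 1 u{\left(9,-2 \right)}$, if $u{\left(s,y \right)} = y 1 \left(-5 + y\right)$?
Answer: $-644$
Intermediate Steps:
$u{\left(s,y \right)} = y \left(-5 + y\right)$
$\left(-46\right) 1 u{\left(9,-2 \right)} = \left(-46\right) 1 \left(- 2 \left(-5 - 2\right)\right) = - 46 \left(\left(-2\right) \left(-7\right)\right) = \left(-46\right) 14 = -644$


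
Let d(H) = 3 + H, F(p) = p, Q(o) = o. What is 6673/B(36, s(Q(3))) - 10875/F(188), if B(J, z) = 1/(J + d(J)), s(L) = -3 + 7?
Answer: 94078425/188 ≈ 5.0042e+5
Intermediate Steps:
s(L) = 4
B(J, z) = 1/(3 + 2*J) (B(J, z) = 1/(J + (3 + J)) = 1/(3 + 2*J))
6673/B(36, s(Q(3))) - 10875/F(188) = 6673/(1/(3 + 2*36)) - 10875/188 = 6673/(1/(3 + 72)) - 10875*1/188 = 6673/(1/75) - 10875/188 = 6673*75 - 10875/188 = 500475 - 10875/188 = 94078425/188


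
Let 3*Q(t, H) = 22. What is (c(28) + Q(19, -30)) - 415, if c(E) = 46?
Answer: -1085/3 ≈ -361.67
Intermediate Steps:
Q(t, H) = 22/3 (Q(t, H) = (⅓)*22 = 22/3)
(c(28) + Q(19, -30)) - 415 = (46 + 22/3) - 415 = 160/3 - 415 = -1085/3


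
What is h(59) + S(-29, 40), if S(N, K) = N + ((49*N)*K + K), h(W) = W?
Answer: -56770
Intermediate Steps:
S(N, K) = K + N + 49*K*N (S(N, K) = N + (49*K*N + K) = N + (K + 49*K*N) = K + N + 49*K*N)
h(59) + S(-29, 40) = 59 + (40 - 29 + 49*40*(-29)) = 59 + (40 - 29 - 56840) = 59 - 56829 = -56770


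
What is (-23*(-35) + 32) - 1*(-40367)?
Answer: 41204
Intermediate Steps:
(-23*(-35) + 32) - 1*(-40367) = (805 + 32) + 40367 = 837 + 40367 = 41204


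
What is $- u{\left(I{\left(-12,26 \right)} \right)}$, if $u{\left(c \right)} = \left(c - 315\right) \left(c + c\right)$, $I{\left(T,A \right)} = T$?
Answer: $-7848$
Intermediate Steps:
$u{\left(c \right)} = 2 c \left(-315 + c\right)$ ($u{\left(c \right)} = \left(-315 + c\right) 2 c = 2 c \left(-315 + c\right)$)
$- u{\left(I{\left(-12,26 \right)} \right)} = - 2 \left(-12\right) \left(-315 - 12\right) = - 2 \left(-12\right) \left(-327\right) = \left(-1\right) 7848 = -7848$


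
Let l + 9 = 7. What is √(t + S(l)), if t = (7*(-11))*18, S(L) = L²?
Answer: I*√1382 ≈ 37.175*I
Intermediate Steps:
l = -2 (l = -9 + 7 = -2)
t = -1386 (t = -77*18 = -1386)
√(t + S(l)) = √(-1386 + (-2)²) = √(-1386 + 4) = √(-1382) = I*√1382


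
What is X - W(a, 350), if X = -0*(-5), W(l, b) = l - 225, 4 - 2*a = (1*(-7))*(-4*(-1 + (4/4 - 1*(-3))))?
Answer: 265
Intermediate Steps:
a = -40 (a = 2 - 1*(-7)*(-4*(-1 + (4/4 - 1*(-3))))/2 = 2 - (-7)*(-4*(-1 + (4*(¼) + 3)))/2 = 2 - (-7)*(-4*(-1 + (1 + 3)))/2 = 2 - (-7)*(-4*(-1 + 4))/2 = 2 - (-7)*(-4*3)/2 = 2 - (-7)*(-12)/2 = 2 - ½*84 = 2 - 42 = -40)
W(l, b) = -225 + l
X = 0 (X = -23898*0 = 0)
X - W(a, 350) = 0 - (-225 - 40) = 0 - 1*(-265) = 0 + 265 = 265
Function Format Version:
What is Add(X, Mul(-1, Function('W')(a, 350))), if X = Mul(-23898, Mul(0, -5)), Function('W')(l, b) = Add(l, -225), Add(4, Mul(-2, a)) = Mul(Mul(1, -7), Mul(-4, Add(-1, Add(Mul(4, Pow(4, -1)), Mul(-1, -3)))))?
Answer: 265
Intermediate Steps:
a = -40 (a = Add(2, Mul(Rational(-1, 2), Mul(Mul(1, -7), Mul(-4, Add(-1, Add(Mul(4, Pow(4, -1)), Mul(-1, -3))))))) = Add(2, Mul(Rational(-1, 2), Mul(-7, Mul(-4, Add(-1, Add(Mul(4, Rational(1, 4)), 3)))))) = Add(2, Mul(Rational(-1, 2), Mul(-7, Mul(-4, Add(-1, Add(1, 3)))))) = Add(2, Mul(Rational(-1, 2), Mul(-7, Mul(-4, Add(-1, 4))))) = Add(2, Mul(Rational(-1, 2), Mul(-7, Mul(-4, 3)))) = Add(2, Mul(Rational(-1, 2), Mul(-7, -12))) = Add(2, Mul(Rational(-1, 2), 84)) = Add(2, -42) = -40)
Function('W')(l, b) = Add(-225, l)
X = 0 (X = Mul(-23898, 0) = 0)
Add(X, Mul(-1, Function('W')(a, 350))) = Add(0, Mul(-1, Add(-225, -40))) = Add(0, Mul(-1, -265)) = Add(0, 265) = 265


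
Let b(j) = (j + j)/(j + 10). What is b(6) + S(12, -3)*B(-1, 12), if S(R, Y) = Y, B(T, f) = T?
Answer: 15/4 ≈ 3.7500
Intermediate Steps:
b(j) = 2*j/(10 + j) (b(j) = (2*j)/(10 + j) = 2*j/(10 + j))
b(6) + S(12, -3)*B(-1, 12) = 2*6/(10 + 6) - 3*(-1) = 2*6/16 + 3 = 2*6*(1/16) + 3 = ¾ + 3 = 15/4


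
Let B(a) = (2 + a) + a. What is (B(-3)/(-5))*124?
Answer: 496/5 ≈ 99.200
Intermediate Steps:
B(a) = 2 + 2*a
(B(-3)/(-5))*124 = ((2 + 2*(-3))/(-5))*124 = ((2 - 6)*(-⅕))*124 = -4*(-⅕)*124 = (⅘)*124 = 496/5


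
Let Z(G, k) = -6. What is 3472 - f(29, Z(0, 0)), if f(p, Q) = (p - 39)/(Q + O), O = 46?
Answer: 13889/4 ≈ 3472.3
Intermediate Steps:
f(p, Q) = (-39 + p)/(46 + Q) (f(p, Q) = (p - 39)/(Q + 46) = (-39 + p)/(46 + Q))
3472 - f(29, Z(0, 0)) = 3472 - (-39 + 29)/(46 - 6) = 3472 - (-10)/40 = 3472 - 1*(-¼) = 3472 + ¼ = 13889/4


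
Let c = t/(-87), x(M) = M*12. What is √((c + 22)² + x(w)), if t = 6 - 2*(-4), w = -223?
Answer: 2*I*√4161161/87 ≈ 46.894*I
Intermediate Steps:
t = 14 (t = 6 + 8 = 14)
x(M) = 12*M
c = -14/87 (c = 14/(-87) = 14*(-1/87) = -14/87 ≈ -0.16092)
√((c + 22)² + x(w)) = √((-14/87 + 22)² + 12*(-223)) = √((1900/87)² - 2676) = √(3610000/7569 - 2676) = √(-16644644/7569) = 2*I*√4161161/87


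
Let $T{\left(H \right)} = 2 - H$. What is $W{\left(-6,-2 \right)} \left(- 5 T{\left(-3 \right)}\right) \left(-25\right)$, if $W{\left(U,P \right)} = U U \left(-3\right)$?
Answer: $-67500$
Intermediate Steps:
$W{\left(U,P \right)} = - 3 U^{2}$ ($W{\left(U,P \right)} = U^{2} \left(-3\right) = - 3 U^{2}$)
$W{\left(-6,-2 \right)} \left(- 5 T{\left(-3 \right)}\right) \left(-25\right) = - 3 \left(-6\right)^{2} \left(- 5 \left(2 - -3\right)\right) \left(-25\right) = \left(-3\right) 36 \left(- 5 \left(2 + 3\right)\right) \left(-25\right) = - 108 \left(\left(-5\right) 5\right) \left(-25\right) = \left(-108\right) \left(-25\right) \left(-25\right) = 2700 \left(-25\right) = -67500$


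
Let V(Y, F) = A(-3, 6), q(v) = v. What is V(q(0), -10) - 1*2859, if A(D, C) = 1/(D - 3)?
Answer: -17155/6 ≈ -2859.2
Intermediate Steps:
A(D, C) = 1/(-3 + D)
V(Y, F) = -⅙ (V(Y, F) = 1/(-3 - 3) = 1/(-6) = -⅙)
V(q(0), -10) - 1*2859 = -⅙ - 1*2859 = -⅙ - 2859 = -17155/6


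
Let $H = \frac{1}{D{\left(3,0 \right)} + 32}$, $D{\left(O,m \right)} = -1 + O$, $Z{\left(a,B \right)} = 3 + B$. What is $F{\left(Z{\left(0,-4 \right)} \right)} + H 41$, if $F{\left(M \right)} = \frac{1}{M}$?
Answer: $\frac{7}{34} \approx 0.20588$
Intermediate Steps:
$H = \frac{1}{34}$ ($H = \frac{1}{\left(-1 + 3\right) + 32} = \frac{1}{2 + 32} = \frac{1}{34} \approx 0.029412$)
$F{\left(Z{\left(0,-4 \right)} \right)} + H 41 = \frac{1}{3 - 4} + \frac{1}{34} \cdot 41 = \frac{1}{-1} + \frac{41}{34} = -1 + \frac{41}{34} = \frac{7}{34}$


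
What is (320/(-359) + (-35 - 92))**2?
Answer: 2108003569/128881 ≈ 16356.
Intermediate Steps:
(320/(-359) + (-35 - 92))**2 = (320*(-1/359) - 127)**2 = (-320/359 - 127)**2 = (-45913/359)**2 = 2108003569/128881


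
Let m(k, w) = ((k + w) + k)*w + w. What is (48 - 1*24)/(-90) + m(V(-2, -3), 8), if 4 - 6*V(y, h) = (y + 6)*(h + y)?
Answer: 2036/15 ≈ 135.73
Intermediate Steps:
V(y, h) = ⅔ - (6 + y)*(h + y)/6 (V(y, h) = ⅔ - (y + 6)*(h + y)/6 = ⅔ - (6 + y)*(h + y)/6)
m(k, w) = w + w*(w + 2*k) (m(k, w) = (w + 2*k)*w + w = w*(w + 2*k) + w = w + w*(w + 2*k))
(48 - 1*24)/(-90) + m(V(-2, -3), 8) = (48 - 1*24)/(-90) + 8*(1 + 8 + 2*(⅔ - 1*(-3) - 1*(-2) - ⅙*(-2)² - ⅙*(-3)*(-2))) = (48 - 24)*(-1/90) + 8*(1 + 8 + 2*(⅔ + 3 + 2 - ⅙*4 - 1)) = 24*(-1/90) + 8*(1 + 8 + 2*(⅔ + 3 + 2 - ⅔ - 1)) = -4/15 + 8*(1 + 8 + 2*4) = -4/15 + 8*(1 + 8 + 8) = -4/15 + 8*17 = -4/15 + 136 = 2036/15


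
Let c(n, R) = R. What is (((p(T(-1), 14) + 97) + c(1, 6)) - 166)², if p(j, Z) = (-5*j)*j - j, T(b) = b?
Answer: 4489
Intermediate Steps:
p(j, Z) = -j - 5*j² (p(j, Z) = -5*j² - j = -j - 5*j²)
(((p(T(-1), 14) + 97) + c(1, 6)) - 166)² = (((-1*(-1)*(1 + 5*(-1)) + 97) + 6) - 166)² = (((-1*(-1)*(1 - 5) + 97) + 6) - 166)² = (((-1*(-1)*(-4) + 97) + 6) - 166)² = (((-4 + 97) + 6) - 166)² = ((93 + 6) - 166)² = (99 - 166)² = (-67)² = 4489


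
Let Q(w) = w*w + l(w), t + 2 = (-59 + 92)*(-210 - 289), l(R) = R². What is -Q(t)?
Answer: -542455922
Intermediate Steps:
t = -16469 (t = -2 + (-59 + 92)*(-210 - 289) = -2 + 33*(-499) = -2 - 16467 = -16469)
Q(w) = 2*w² (Q(w) = w*w + w² = w² + w² = 2*w²)
-Q(t) = -2*(-16469)² = -2*271227961 = -1*542455922 = -542455922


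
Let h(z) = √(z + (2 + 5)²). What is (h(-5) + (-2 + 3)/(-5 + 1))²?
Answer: 705/16 - √11 ≈ 40.746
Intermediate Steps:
h(z) = √(49 + z) (h(z) = √(z + 7²) = √(z + 49) = √(49 + z))
(h(-5) + (-2 + 3)/(-5 + 1))² = (√(49 - 5) + (-2 + 3)/(-5 + 1))² = (√44 + 1/(-4))² = (2*√11 + 1*(-¼))² = (2*√11 - ¼)² = (-¼ + 2*√11)²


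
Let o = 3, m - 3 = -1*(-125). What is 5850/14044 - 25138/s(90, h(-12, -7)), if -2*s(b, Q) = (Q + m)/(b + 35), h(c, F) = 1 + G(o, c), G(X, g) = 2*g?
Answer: 8826013225/147462 ≈ 59853.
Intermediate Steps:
m = 128 (m = 3 - 1*(-125) = 3 + 125 = 128)
h(c, F) = 1 + 2*c
s(b, Q) = -(128 + Q)/(2*(35 + b)) (s(b, Q) = -(Q + 128)/(2*(b + 35)) = -(128 + Q)/(2*(35 + b)))
5850/14044 - 25138/s(90, h(-12, -7)) = 5850/14044 - 25138*2*(35 + 90)/(-128 - (1 + 2*(-12))) = 5850*(1/14044) - 25138*250/(-128 - (1 - 24)) = 2925/7022 - 25138*250/(-128 - 1*(-23)) = 2925/7022 - 25138*250/(-128 + 23) = 2925/7022 - 25138/((½)*(1/125)*(-105)) = 2925/7022 - 25138/(-21/50) = 2925/7022 - 25138*(-50/21) = 2925/7022 + 1256900/21 = 8826013225/147462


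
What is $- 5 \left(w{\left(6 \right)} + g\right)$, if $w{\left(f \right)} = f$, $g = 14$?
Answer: $-100$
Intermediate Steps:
$- 5 \left(w{\left(6 \right)} + g\right) = - 5 \left(6 + 14\right) = \left(-5\right) 20 = -100$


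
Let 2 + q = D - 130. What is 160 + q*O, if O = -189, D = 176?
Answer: -8156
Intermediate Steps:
q = 44 (q = -2 + (176 - 130) = -2 + 46 = 44)
160 + q*O = 160 + 44*(-189) = 160 - 8316 = -8156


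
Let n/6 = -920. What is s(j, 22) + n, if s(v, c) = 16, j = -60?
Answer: -5504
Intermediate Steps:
n = -5520 (n = 6*(-920) = -5520)
s(j, 22) + n = 16 - 5520 = -5504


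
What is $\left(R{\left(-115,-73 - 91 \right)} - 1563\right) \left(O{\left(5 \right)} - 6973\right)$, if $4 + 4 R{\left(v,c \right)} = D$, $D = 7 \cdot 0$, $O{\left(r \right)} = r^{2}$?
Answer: $10866672$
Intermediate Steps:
$D = 0$
$R{\left(v,c \right)} = -1$ ($R{\left(v,c \right)} = -1 + \frac{1}{4} \cdot 0 = -1 + 0 = -1$)
$\left(R{\left(-115,-73 - 91 \right)} - 1563\right) \left(O{\left(5 \right)} - 6973\right) = \left(-1 - 1563\right) \left(5^{2} - 6973\right) = - 1564 \left(25 - 6973\right) = \left(-1564\right) \left(-6948\right) = 10866672$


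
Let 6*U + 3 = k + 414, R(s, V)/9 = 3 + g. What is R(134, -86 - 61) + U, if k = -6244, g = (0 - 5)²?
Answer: -4321/6 ≈ -720.17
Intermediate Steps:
g = 25 (g = (-5)² = 25)
R(s, V) = 252 (R(s, V) = 9*(3 + 25) = 9*28 = 252)
U = -5833/6 (U = -½ + (-6244 + 414)/6 = -½ + (⅙)*(-5830) = -½ - 2915/3 = -5833/6 ≈ -972.17)
R(134, -86 - 61) + U = 252 - 5833/6 = -4321/6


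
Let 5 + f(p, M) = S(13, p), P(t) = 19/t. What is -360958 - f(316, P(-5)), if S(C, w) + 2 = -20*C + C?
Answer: -360704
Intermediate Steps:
S(C, w) = -2 - 19*C (S(C, w) = -2 + (-20*C + C) = -2 - 19*C)
f(p, M) = -254 (f(p, M) = -5 + (-2 - 19*13) = -5 + (-2 - 247) = -5 - 249 = -254)
-360958 - f(316, P(-5)) = -360958 - 1*(-254) = -360958 + 254 = -360704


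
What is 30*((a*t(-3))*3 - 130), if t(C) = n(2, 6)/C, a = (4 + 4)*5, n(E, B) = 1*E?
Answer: -6300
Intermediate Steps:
n(E, B) = E
a = 40 (a = 8*5 = 40)
t(C) = 2/C
30*((a*t(-3))*3 - 130) = 30*((40*(2/(-3)))*3 - 130) = 30*((40*(2*(-⅓)))*3 - 130) = 30*((40*(-⅔))*3 - 130) = 30*(-80/3*3 - 130) = 30*(-80 - 130) = 30*(-210) = -6300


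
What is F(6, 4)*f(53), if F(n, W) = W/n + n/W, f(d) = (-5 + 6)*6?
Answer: 13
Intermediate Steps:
f(d) = 6 (f(d) = 1*6 = 6)
F(6, 4)*f(53) = (4/6 + 6/4)*6 = (4*(⅙) + 6*(¼))*6 = (⅔ + 3/2)*6 = (13/6)*6 = 13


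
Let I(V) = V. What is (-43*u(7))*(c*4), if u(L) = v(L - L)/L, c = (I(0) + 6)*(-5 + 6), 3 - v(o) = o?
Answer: -3096/7 ≈ -442.29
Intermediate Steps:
v(o) = 3 - o
c = 6 (c = (0 + 6)*(-5 + 6) = 6*1 = 6)
u(L) = 3/L (u(L) = (3 - (L - L))/L = (3 - 1*0)/L = (3 + 0)/L = 3/L)
(-43*u(7))*(c*4) = (-129/7)*(6*4) = -129/7*24 = -3096/7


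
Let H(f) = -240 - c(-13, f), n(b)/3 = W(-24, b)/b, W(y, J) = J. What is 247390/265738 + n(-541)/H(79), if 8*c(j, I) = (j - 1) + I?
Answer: 22031429/23976815 ≈ 0.91886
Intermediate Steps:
c(j, I) = -1/8 + I/8 + j/8 (c(j, I) = ((j - 1) + I)/8 = ((-1 + j) + I)/8 = (-1 + I + j)/8 = -1/8 + I/8 + j/8)
n(b) = 3 (n(b) = 3*(b/b) = 3*1 = 3)
H(f) = -953/4 - f/8 (H(f) = -240 - (-1/8 + f/8 + (1/8)*(-13)) = -240 - (-1/8 + f/8 - 13/8) = -240 - (-7/4 + f/8) = -240 + (7/4 - f/8) = -953/4 - f/8)
247390/265738 + n(-541)/H(79) = 247390/265738 + 3/(-953/4 - 1/8*79) = 247390*(1/265738) + 3/(-953/4 - 79/8) = 11245/12079 + 3/(-1985/8) = 11245/12079 + 3*(-8/1985) = 11245/12079 - 24/1985 = 22031429/23976815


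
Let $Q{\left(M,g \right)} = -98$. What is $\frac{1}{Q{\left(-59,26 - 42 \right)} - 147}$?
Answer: $- \frac{1}{245} \approx -0.0040816$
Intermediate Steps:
$\frac{1}{Q{\left(-59,26 - 42 \right)} - 147} = \frac{1}{-98 - 147} = \frac{1}{-245} = - \frac{1}{245}$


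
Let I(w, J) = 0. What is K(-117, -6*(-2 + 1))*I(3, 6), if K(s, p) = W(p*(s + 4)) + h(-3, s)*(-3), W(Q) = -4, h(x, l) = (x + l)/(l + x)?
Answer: 0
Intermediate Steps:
h(x, l) = 1 (h(x, l) = (l + x)/(l + x) = 1)
K(s, p) = -7 (K(s, p) = -4 + 1*(-3) = -4 - 3 = -7)
K(-117, -6*(-2 + 1))*I(3, 6) = -7*0 = 0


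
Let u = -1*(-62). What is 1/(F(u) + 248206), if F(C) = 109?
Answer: 1/248315 ≈ 4.0271e-6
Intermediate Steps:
u = 62
1/(F(u) + 248206) = 1/(109 + 248206) = 1/248315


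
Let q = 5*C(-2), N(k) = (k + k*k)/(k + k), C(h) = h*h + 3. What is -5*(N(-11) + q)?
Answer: -150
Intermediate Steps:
C(h) = 3 + h² (C(h) = h² + 3 = 3 + h²)
N(k) = (k + k²)/(2*k) (N(k) = (k + k²)/((2*k)) = (k + k²)*(1/(2*k)) = (k + k²)/(2*k))
q = 35 (q = 5*(3 + (-2)²) = 5*(3 + 4) = 5*7 = 35)
-5*(N(-11) + q) = -5*((½ + (½)*(-11)) + 35) = -5*((½ - 11/2) + 35) = -5*(-5 + 35) = -5*30 = -150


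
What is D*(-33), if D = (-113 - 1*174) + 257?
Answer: 990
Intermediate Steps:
D = -30 (D = (-113 - 174) + 257 = -287 + 257 = -30)
D*(-33) = -30*(-33) = 990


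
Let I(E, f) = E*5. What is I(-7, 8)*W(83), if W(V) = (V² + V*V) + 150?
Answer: -487480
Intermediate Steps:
I(E, f) = 5*E
W(V) = 150 + 2*V² (W(V) = (V² + V²) + 150 = 2*V² + 150 = 150 + 2*V²)
I(-7, 8)*W(83) = (5*(-7))*(150 + 2*83²) = -35*(150 + 2*6889) = -35*(150 + 13778) = -35*13928 = -487480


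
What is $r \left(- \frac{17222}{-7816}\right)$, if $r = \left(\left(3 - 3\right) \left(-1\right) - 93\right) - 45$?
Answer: $- \frac{594159}{1954} \approx -304.07$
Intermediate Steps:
$r = -138$ ($r = \left(0 \left(-1\right) - 93\right) - 45 = \left(0 - 93\right) - 45 = -93 - 45 = -138$)
$r \left(- \frac{17222}{-7816}\right) = - 138 \left(- \frac{17222}{-7816}\right) = - 138 \left(\left(-17222\right) \left(- \frac{1}{7816}\right)\right) = \left(-138\right) \frac{8611}{3908} = - \frac{594159}{1954}$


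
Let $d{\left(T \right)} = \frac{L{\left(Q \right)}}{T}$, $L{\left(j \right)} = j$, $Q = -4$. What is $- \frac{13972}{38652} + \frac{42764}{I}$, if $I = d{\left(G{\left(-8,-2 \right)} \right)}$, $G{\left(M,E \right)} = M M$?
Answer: $- \frac{6611660005}{9663} \approx -6.8422 \cdot 10^{5}$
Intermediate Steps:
$G{\left(M,E \right)} = M^{2}$
$d{\left(T \right)} = - \frac{4}{T}$
$I = - \frac{1}{16}$ ($I = - \frac{4}{\left(-8\right)^{2}} = - \frac{4}{64} = \left(-4\right) \frac{1}{64} = - \frac{1}{16} \approx -0.0625$)
$- \frac{13972}{38652} + \frac{42764}{I} = - \frac{13972}{38652} + \frac{42764}{- \frac{1}{16}} = \left(-13972\right) \frac{1}{38652} + 42764 \left(-16\right) = - \frac{3493}{9663} - 684224 = - \frac{6611660005}{9663}$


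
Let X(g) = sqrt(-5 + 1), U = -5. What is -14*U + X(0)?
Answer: 70 + 2*I ≈ 70.0 + 2.0*I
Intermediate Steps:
X(g) = 2*I (X(g) = sqrt(-4) = 2*I)
-14*U + X(0) = -14*(-5) + 2*I = 70 + 2*I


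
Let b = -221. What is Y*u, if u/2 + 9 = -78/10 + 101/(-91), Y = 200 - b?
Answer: -6861458/455 ≈ -15080.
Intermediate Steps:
Y = 421 (Y = 200 - 1*(-221) = 200 + 221 = 421)
u = -16298/455 (u = -18 + 2*(-78/10 + 101/(-91)) = -18 + 2*(-78*⅒ + 101*(-1/91)) = -18 + 2*(-39/5 - 101/91) = -18 + 2*(-4054/455) = -18 - 8108/455 = -16298/455 ≈ -35.820)
Y*u = 421*(-16298/455) = -6861458/455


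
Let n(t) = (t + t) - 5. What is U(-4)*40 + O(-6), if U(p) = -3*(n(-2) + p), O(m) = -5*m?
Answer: 1590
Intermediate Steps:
n(t) = -5 + 2*t (n(t) = 2*t - 5 = -5 + 2*t)
U(p) = 27 - 3*p (U(p) = -3*((-5 + 2*(-2)) + p) = -3*((-5 - 4) + p) = -3*(-9 + p) = 27 - 3*p)
U(-4)*40 + O(-6) = (27 - 3*(-4))*40 - 5*(-6) = (27 + 12)*40 + 30 = 39*40 + 30 = 1560 + 30 = 1590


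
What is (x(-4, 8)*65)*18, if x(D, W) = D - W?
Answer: -14040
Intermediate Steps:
(x(-4, 8)*65)*18 = ((-4 - 1*8)*65)*18 = ((-4 - 8)*65)*18 = -12*65*18 = -780*18 = -14040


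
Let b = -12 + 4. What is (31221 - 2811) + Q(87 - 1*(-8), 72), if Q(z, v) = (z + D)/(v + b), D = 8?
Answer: 1818343/64 ≈ 28412.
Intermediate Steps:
b = -8
Q(z, v) = (8 + z)/(-8 + v) (Q(z, v) = (z + 8)/(v - 8) = (8 + z)/(-8 + v))
(31221 - 2811) + Q(87 - 1*(-8), 72) = (31221 - 2811) + (8 + (87 - 1*(-8)))/(-8 + 72) = 28410 + (8 + (87 + 8))/64 = 28410 + (8 + 95)/64 = 28410 + (1/64)*103 = 28410 + 103/64 = 1818343/64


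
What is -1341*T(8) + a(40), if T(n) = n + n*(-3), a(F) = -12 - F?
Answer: 21404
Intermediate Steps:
T(n) = -2*n (T(n) = n - 3*n = -2*n)
-1341*T(8) + a(40) = -(-2682)*8 + (-12 - 1*40) = -1341*(-16) + (-12 - 40) = 21456 - 52 = 21404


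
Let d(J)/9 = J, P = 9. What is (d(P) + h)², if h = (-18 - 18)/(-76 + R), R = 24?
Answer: 1127844/169 ≈ 6673.6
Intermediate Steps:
d(J) = 9*J
h = 9/13 (h = (-18 - 18)/(-76 + 24) = -36/(-52) = -36*(-1/52) = 9/13 ≈ 0.69231)
(d(P) + h)² = (9*9 + 9/13)² = (81 + 9/13)² = (1062/13)² = 1127844/169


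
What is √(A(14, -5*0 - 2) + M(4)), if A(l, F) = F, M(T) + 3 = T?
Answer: I ≈ 1.0*I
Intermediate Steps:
M(T) = -3 + T
√(A(14, -5*0 - 2) + M(4)) = √((-5*0 - 2) + (-3 + 4)) = √((0 - 2) + 1) = √(-2 + 1) = √(-1) = I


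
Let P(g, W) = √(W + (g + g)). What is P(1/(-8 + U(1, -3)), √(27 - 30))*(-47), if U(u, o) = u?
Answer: -47*√(-14 + 49*I*√3)/7 ≈ -40.291 - 47.481*I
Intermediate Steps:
P(g, W) = √(W + 2*g)
P(1/(-8 + U(1, -3)), √(27 - 30))*(-47) = √(√(27 - 30) + 2/(-8 + 1))*(-47) = √(√(-3) + 2/(-7))*(-47) = √(I*√3 + 2*(-⅐))*(-47) = √(I*√3 - 2/7)*(-47) = √(-2/7 + I*√3)*(-47) = -47*√(-2/7 + I*√3)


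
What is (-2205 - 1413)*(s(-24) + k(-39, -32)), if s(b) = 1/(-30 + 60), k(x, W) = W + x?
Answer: 1283787/5 ≈ 2.5676e+5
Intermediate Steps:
s(b) = 1/30
(-2205 - 1413)*(s(-24) + k(-39, -32)) = (-2205 - 1413)*(1/30 + (-32 - 39)) = -3618*(1/30 - 71) = -3618*(-2129/30) = 1283787/5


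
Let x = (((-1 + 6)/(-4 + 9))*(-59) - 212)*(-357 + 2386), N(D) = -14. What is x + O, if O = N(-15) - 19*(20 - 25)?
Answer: -549778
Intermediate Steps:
x = -549859 (x = ((5/5)*(-59) - 212)*2029 = ((5*(⅕))*(-59) - 212)*2029 = (1*(-59) - 212)*2029 = (-59 - 212)*2029 = -271*2029 = -549859)
O = 81 (O = -14 - 19*(20 - 25) = -14 - 19*(-5) = -14 + 95 = 81)
x + O = -549859 + 81 = -549778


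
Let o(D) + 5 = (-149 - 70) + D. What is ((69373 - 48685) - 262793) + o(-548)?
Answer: -242877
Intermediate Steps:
o(D) = -224 + D (o(D) = -5 + ((-149 - 70) + D) = -5 + (-219 + D) = -224 + D)
((69373 - 48685) - 262793) + o(-548) = ((69373 - 48685) - 262793) + (-224 - 548) = (20688 - 262793) - 772 = -242105 - 772 = -242877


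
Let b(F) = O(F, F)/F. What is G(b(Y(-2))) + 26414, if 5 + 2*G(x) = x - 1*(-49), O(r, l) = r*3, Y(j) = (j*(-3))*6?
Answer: 52875/2 ≈ 26438.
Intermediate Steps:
Y(j) = -18*j (Y(j) = -3*j*6 = -18*j)
O(r, l) = 3*r
b(F) = 3 (b(F) = (3*F)/F = 3)
G(x) = 22 + x/2 (G(x) = -5/2 + (x - 1*(-49))/2 = -5/2 + (x + 49)/2 = -5/2 + (49 + x)/2 = -5/2 + (49/2 + x/2) = 22 + x/2)
G(b(Y(-2))) + 26414 = (22 + (½)*3) + 26414 = (22 + 3/2) + 26414 = 47/2 + 26414 = 52875/2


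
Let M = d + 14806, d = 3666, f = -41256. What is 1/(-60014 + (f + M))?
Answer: -1/82798 ≈ -1.2078e-5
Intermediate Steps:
M = 18472 (M = 3666 + 14806 = 18472)
1/(-60014 + (f + M)) = 1/(-60014 + (-41256 + 18472)) = 1/(-60014 - 22784) = 1/(-82798) = -1/82798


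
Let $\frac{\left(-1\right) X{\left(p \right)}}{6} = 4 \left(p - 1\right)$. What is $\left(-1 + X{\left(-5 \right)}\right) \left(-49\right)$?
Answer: $-7007$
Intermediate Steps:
$X{\left(p \right)} = 24 - 24 p$ ($X{\left(p \right)} = - 6 \cdot 4 \left(p - 1\right) = - 6 \cdot 4 \left(-1 + p\right) = - 6 \left(-4 + 4 p\right) = 24 - 24 p$)
$\left(-1 + X{\left(-5 \right)}\right) \left(-49\right) = \left(-1 + \left(24 - -120\right)\right) \left(-49\right) = \left(-1 + \left(24 + 120\right)\right) \left(-49\right) = \left(-1 + 144\right) \left(-49\right) = 143 \left(-49\right) = -7007$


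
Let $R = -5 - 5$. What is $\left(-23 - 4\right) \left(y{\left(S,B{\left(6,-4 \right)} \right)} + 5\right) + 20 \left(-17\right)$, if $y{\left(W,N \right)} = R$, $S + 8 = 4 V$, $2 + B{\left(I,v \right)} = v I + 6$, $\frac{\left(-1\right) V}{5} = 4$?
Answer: $-205$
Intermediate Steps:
$V = -20$ ($V = \left(-5\right) 4 = -20$)
$B{\left(I,v \right)} = 4 + I v$ ($B{\left(I,v \right)} = -2 + \left(v I + 6\right) = -2 + \left(I v + 6\right) = -2 + \left(6 + I v\right) = 4 + I v$)
$S = -88$ ($S = -8 + 4 \left(-20\right) = -8 - 80 = -88$)
$R = -10$
$y{\left(W,N \right)} = -10$
$\left(-23 - 4\right) \left(y{\left(S,B{\left(6,-4 \right)} \right)} + 5\right) + 20 \left(-17\right) = \left(-23 - 4\right) \left(-10 + 5\right) + 20 \left(-17\right) = \left(-27\right) \left(-5\right) - 340 = 135 - 340 = -205$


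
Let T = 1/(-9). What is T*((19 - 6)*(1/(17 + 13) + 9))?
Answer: -3523/270 ≈ -13.048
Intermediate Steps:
T = -1/9 ≈ -0.11111
T*((19 - 6)*(1/(17 + 13) + 9)) = -(19 - 6)*(1/(17 + 13) + 9)/9 = -13*(1/30 + 9)/9 = -13*271/(9*30) = -1/9*3523/30 = -3523/270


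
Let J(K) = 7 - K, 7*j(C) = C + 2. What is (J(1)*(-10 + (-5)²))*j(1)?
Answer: 270/7 ≈ 38.571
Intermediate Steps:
j(C) = 2/7 + C/7 (j(C) = (C + 2)/7 = (2 + C)/7 = 2/7 + C/7)
(J(1)*(-10 + (-5)²))*j(1) = ((7 - 1*1)*(-10 + (-5)²))*(2/7 + (⅐)*1) = ((7 - 1)*(-10 + 25))*(2/7 + ⅐) = (6*15)*(3/7) = 90*(3/7) = 270/7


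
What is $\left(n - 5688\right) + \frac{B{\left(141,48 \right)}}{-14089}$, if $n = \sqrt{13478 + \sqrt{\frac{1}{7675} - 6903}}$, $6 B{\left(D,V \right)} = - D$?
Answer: $- \frac{160276417}{28178} + \frac{307^{\frac{3}{4}} \sqrt{336950 \sqrt{307} + 10 i \sqrt{13245131}}}{1535} \approx -5571.9 + 0.35783 i$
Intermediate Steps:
$B{\left(D,V \right)} = - \frac{D}{6}$ ($B{\left(D,V \right)} = \frac{\left(-1\right) D}{6} = - \frac{D}{6}$)
$n = \sqrt{13478 + \frac{2 i \sqrt{4066255217}}{1535}}$ ($n = \sqrt{13478 + \sqrt{\frac{1}{7675} - 6903}} = \sqrt{13478 + \sqrt{- \frac{52980524}{7675}}} = \sqrt{13478 + \frac{2 i \sqrt{4066255217}}{1535}} \approx 116.1 + 0.3578 i$)
$\left(n - 5688\right) + \frac{B{\left(141,48 \right)}}{-14089} = \left(\frac{307^{\frac{3}{4}} \sqrt{336950 \sqrt{307} + 10 i \sqrt{13245131}}}{1535} - 5688\right) + \frac{\left(- \frac{1}{6}\right) 141}{-14089} = \left(-5688 + \frac{307^{\frac{3}{4}} \sqrt{336950 \sqrt{307} + 10 i \sqrt{13245131}}}{1535}\right) - - \frac{47}{28178} = \left(-5688 + \frac{307^{\frac{3}{4}} \sqrt{336950 \sqrt{307} + 10 i \sqrt{13245131}}}{1535}\right) + \frac{47}{28178} = - \frac{160276417}{28178} + \frac{307^{\frac{3}{4}} \sqrt{336950 \sqrt{307} + 10 i \sqrt{13245131}}}{1535}$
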